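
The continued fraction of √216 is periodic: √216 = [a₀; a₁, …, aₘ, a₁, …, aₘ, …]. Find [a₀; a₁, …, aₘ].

a₀ = ⌊√216⌋ = 14.
With m₀=0, d₀=1 and mₖ₊₁ = dₖaₖ − mₖ, dₖ₊₁ = (n − mₖ₊₁²)/dₖ, aₖ₊₁ = ⌊(a₀+mₖ₊₁)/dₖ₊₁⌋:
  k=1: m=14, d=20, a=1
  k=2: m=6, d=9, a=2
  k=3: m=12, d=8, a=3
  k=4: m=12, d=9, a=2
  k=5: m=6, d=20, a=1
  k=6: m=14, d=1, a=28
d=1 and a=2a₀=28 at k=6, so the next step gives (m, d) = (14, 20) again — its k=1 value — and the period has length 6.

[14; 1, 2, 3, 2, 1, 28]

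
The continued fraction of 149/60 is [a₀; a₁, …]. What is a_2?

14

149 = 2·60 + 29   →  a_0 = 2
60 = 2·29 + 2   →  a_1 = 2
29 = 14·2 + 1   →  a_2 = 14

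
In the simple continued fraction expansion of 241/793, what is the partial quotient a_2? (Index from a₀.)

3

241 = 0·793 + 241   →  a_0 = 0
793 = 3·241 + 70   →  a_1 = 3
241 = 3·70 + 31   →  a_2 = 3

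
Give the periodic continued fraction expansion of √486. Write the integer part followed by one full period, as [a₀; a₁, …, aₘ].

a₀ = ⌊√486⌋ = 22.

[22; 22, 44]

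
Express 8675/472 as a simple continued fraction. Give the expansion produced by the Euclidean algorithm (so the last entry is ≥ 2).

8675 = 18·472 + 179
472 = 2·179 + 114
179 = 1·114 + 65
114 = 1·65 + 49
65 = 1·49 + 16
49 = 3·16 + 1
16 = 16·1 + 0  (stop)
So 8675/472 = [18; 2, 1, 1, 1, 3, 16].

[18; 2, 1, 1, 1, 3, 16]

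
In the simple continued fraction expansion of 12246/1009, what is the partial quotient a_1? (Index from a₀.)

12246 = 12·1009 + 138   →  a_0 = 12
1009 = 7·138 + 43   →  a_1 = 7

7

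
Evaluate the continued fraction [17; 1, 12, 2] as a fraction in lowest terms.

Using pₖ = aₖpₖ₋₁ + pₖ₋₂ and qₖ = aₖqₖ₋₁ + qₖ₋₂:
  k=0: a=17, p=17, q=1
  k=1: a=1, p=18, q=1
  k=2: a=12, p=233, q=13
  k=3: a=2, p=484, q=27

484/27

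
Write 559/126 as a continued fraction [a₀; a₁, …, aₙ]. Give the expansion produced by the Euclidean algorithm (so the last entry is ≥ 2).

559 = 4·126 + 55
126 = 2·55 + 16
55 = 3·16 + 7
16 = 2·7 + 2
7 = 3·2 + 1
2 = 2·1 + 0  (stop)
So 559/126 = [4; 2, 3, 2, 3, 2].

[4; 2, 3, 2, 3, 2]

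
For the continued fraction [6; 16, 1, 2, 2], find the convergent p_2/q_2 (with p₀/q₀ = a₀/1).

Using pₖ = aₖpₖ₋₁ + pₖ₋₂, qₖ = aₖqₖ₋₁ + qₖ₋₂ (with p₋₁=1, p₋₂=0, q₋₁=0, q₋₂=1):
  k=0: a=6, p=6, q=1
  k=1: a=16, p=97, q=16
  k=2: a=1, p=103, q=17

103/17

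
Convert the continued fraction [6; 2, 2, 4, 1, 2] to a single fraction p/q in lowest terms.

487/76

Using pₖ = aₖpₖ₋₁ + pₖ₋₂ and qₖ = aₖqₖ₋₁ + qₖ₋₂:
  k=0: a=6, p=6, q=1
  k=1: a=2, p=13, q=2
  k=2: a=2, p=32, q=5
  k=3: a=4, p=141, q=22
  k=4: a=1, p=173, q=27
  k=5: a=2, p=487, q=76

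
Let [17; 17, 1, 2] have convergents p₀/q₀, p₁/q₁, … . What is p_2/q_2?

Using pₖ = aₖpₖ₋₁ + pₖ₋₂, qₖ = aₖqₖ₋₁ + qₖ₋₂ (with p₋₁=1, p₋₂=0, q₋₁=0, q₋₂=1):
  k=0: a=17, p=17, q=1
  k=1: a=17, p=290, q=17
  k=2: a=1, p=307, q=18

307/18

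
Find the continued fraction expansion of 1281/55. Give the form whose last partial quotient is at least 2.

1281 = 23·55 + 16
55 = 3·16 + 7
16 = 2·7 + 2
7 = 3·2 + 1
2 = 2·1 + 0  (stop)
So 1281/55 = [23; 3, 2, 3, 2].

[23; 3, 2, 3, 2]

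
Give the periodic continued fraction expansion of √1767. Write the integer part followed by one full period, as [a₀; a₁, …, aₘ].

[42; 28, 84]

a₀ = ⌊√1767⌋ = 42.
With m₀=0, d₀=1 and mₖ₊₁ = dₖaₖ − mₖ, dₖ₊₁ = (n − mₖ₊₁²)/dₖ, aₖ₊₁ = ⌊(a₀+mₖ₊₁)/dₖ₊₁⌋:
  k=1: m=42, d=3, a=28
  k=2: m=42, d=1, a=84
d=1 and a=2a₀=84 at k=2, so the next step gives (m, d) = (42, 3) again — its k=1 value — and the period has length 2.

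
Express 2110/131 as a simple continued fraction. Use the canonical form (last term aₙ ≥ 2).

[16; 9, 2, 1, 4]

2110 = 16·131 + 14
131 = 9·14 + 5
14 = 2·5 + 4
5 = 1·4 + 1
4 = 4·1 + 0  (stop)
So 2110/131 = [16; 9, 2, 1, 4].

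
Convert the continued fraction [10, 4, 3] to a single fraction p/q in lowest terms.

133/13

Using pₖ = aₖpₖ₋₁ + pₖ₋₂ and qₖ = aₖqₖ₋₁ + qₖ₋₂:
  k=0: a=10, p=10, q=1
  k=1: a=4, p=41, q=4
  k=2: a=3, p=133, q=13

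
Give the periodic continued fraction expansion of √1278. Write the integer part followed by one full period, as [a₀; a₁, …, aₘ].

a₀ = ⌊√1278⌋ = 35.

[35; 1, 2, 1, 70]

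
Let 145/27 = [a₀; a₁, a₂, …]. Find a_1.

145 = 5·27 + 10   →  a_0 = 5
27 = 2·10 + 7   →  a_1 = 2

2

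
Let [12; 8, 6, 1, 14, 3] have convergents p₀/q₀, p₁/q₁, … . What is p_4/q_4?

Using pₖ = aₖpₖ₋₁ + pₖ₋₂, qₖ = aₖqₖ₋₁ + qₖ₋₂ (with p₋₁=1, p₋₂=0, q₋₁=0, q₋₂=1):
  k=0: a=12, p=12, q=1
  k=1: a=8, p=97, q=8
  k=2: a=6, p=594, q=49
  k=3: a=1, p=691, q=57
  k=4: a=14, p=10268, q=847

10268/847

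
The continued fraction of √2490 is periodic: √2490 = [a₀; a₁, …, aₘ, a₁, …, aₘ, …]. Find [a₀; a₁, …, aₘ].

[49; 1, 8, 1, 98]

a₀ = ⌊√2490⌋ = 49.
With m₀=0, d₀=1 and mₖ₊₁ = dₖaₖ − mₖ, dₖ₊₁ = (n − mₖ₊₁²)/dₖ, aₖ₊₁ = ⌊(a₀+mₖ₊₁)/dₖ₊₁⌋:
  k=1: m=49, d=89, a=1
  k=2: m=40, d=10, a=8
  k=3: m=40, d=89, a=1
  k=4: m=49, d=1, a=98
d=1 and a=2a₀=98 at k=4, so the next step gives (m, d) = (49, 89) again — its k=1 value — and the period has length 4.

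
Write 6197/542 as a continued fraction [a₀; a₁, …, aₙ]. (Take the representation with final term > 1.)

[11; 2, 3, 3, 1, 3, 1, 3]

6197 = 11*542 + 235
542 = 2*235 + 72
235 = 3*72 + 19
72 = 3*19 + 15
19 = 1*15 + 4
15 = 3*4 + 3
4 = 1*3 + 1
3 = 3*1 + 0  (stop)
So 6197/542 = [11; 2, 3, 3, 1, 3, 1, 3].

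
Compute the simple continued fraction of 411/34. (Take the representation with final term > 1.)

411 = 12·34 + 3
34 = 11·3 + 1
3 = 3·1 + 0  (stop)
So 411/34 = [12; 11, 3].

[12; 11, 3]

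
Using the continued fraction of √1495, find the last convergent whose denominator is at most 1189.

26911/696

√1495 = [38; 1, 1, 1, 76, …] (period length 4).
Convergents:
  p_0/q_0 = 38/1
  p_1/q_1 = 39/1
  p_2/q_2 = 77/2
  p_3/q_3 = 116/3
  p_4/q_4 = 8893/230
  p_5/q_5 = 9009/233
  p_6/q_6 = 17902/463
  p_7/q_7 = 26911/696
  p_8/q_8 = 2063138/53359
q_7 = 696 ≤ 1189 < 53359 = q_8, so the answer is 26911/696.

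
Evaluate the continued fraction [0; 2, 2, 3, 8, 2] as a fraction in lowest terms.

Fold from the inside: start with 2/1.
  8 + 1/2 = 17/2
  3 + 2/17 = 53/17
  2 + 17/53 = 123/53
  2 + 53/123 = 299/123
  0 + 123/299 = 123/299

123/299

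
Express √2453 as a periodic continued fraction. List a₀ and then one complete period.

a₀ = ⌊√2453⌋ = 49.
With m₀=0, d₀=1 and mₖ₊₁ = dₖaₖ − mₖ, dₖ₊₁ = (n − mₖ₊₁²)/dₖ, aₖ₊₁ = ⌊(a₀+mₖ₊₁)/dₖ₊₁⌋:
  k=1: m=49, d=52, a=1
  k=2: m=3, d=47, a=1
  k=3: m=44, d=11, a=8
  k=4: m=44, d=47, a=1
  k=5: m=3, d=52, a=1
  k=6: m=49, d=1, a=98
d=1 and a=2a₀=98 at k=6, so the next step gives (m, d) = (49, 52) again — its k=1 value — and the period has length 6.

[49; 1, 1, 8, 1, 1, 98]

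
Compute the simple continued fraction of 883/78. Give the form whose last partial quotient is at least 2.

883 = 11×78 + 25
78 = 3×25 + 3
25 = 8×3 + 1
3 = 3×1 + 0  (stop)
So 883/78 = [11; 3, 8, 3].

[11; 3, 8, 3]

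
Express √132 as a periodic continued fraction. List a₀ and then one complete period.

[11; 2, 22]

a₀ = ⌊√132⌋ = 11.
With m₀=0, d₀=1 and mₖ₊₁ = dₖaₖ − mₖ, dₖ₊₁ = (n − mₖ₊₁²)/dₖ, aₖ₊₁ = ⌊(a₀+mₖ₊₁)/dₖ₊₁⌋:
  k=1: m=11, d=11, a=2
  k=2: m=11, d=1, a=22
d=1 and a=2a₀=22 at k=2, so the next step gives (m, d) = (11, 11) again — its k=1 value — and the period has length 2.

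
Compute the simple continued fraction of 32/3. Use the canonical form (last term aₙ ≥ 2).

[10; 1, 2]

32 = 10×3 + 2
3 = 1×2 + 1
2 = 2×1 + 0  (stop)
So 32/3 = [10; 1, 2].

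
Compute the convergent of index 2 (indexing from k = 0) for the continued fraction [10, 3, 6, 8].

Using pₖ = aₖpₖ₋₁ + pₖ₋₂, qₖ = aₖqₖ₋₁ + qₖ₋₂ (with p₋₁=1, p₋₂=0, q₋₁=0, q₋₂=1):
  k=0: a=10, p=10, q=1
  k=1: a=3, p=31, q=3
  k=2: a=6, p=196, q=19

196/19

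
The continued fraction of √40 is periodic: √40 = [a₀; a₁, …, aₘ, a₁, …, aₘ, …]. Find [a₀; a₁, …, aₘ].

[6; 3, 12]

a₀ = ⌊√40⌋ = 6.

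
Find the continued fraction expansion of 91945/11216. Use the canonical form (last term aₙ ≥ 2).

[8; 5, 16, 1, 12, 10]

91945 = 8×11216 + 2217
11216 = 5×2217 + 131
2217 = 16×131 + 121
131 = 1×121 + 10
121 = 12×10 + 1
10 = 10×1 + 0  (stop)
So 91945/11216 = [8; 5, 16, 1, 12, 10].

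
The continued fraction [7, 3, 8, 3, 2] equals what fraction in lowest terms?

Fold from the inside: start with 2/1.
  3 + 1/2 = 7/2
  8 + 2/7 = 58/7
  3 + 7/58 = 181/58
  7 + 58/181 = 1325/181

1325/181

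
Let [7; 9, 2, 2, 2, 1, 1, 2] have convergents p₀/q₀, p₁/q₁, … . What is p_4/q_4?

Using pₖ = aₖpₖ₋₁ + pₖ₋₂, qₖ = aₖqₖ₋₁ + qₖ₋₂ (with p₋₁=1, p₋₂=0, q₋₁=0, q₋₂=1):
  k=0: a=7, p=7, q=1
  k=1: a=9, p=64, q=9
  k=2: a=2, p=135, q=19
  k=3: a=2, p=334, q=47
  k=4: a=2, p=803, q=113

803/113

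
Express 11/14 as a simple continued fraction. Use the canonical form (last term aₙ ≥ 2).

11 = 0×14 + 11
14 = 1×11 + 3
11 = 3×3 + 2
3 = 1×2 + 1
2 = 2×1 + 0  (stop)
So 11/14 = [0; 1, 3, 1, 2].

[0; 1, 3, 1, 2]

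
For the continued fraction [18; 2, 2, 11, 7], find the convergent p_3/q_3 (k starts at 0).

1049/57

Using pₖ = aₖpₖ₋₁ + pₖ₋₂, qₖ = aₖqₖ₋₁ + qₖ₋₂ (with p₋₁=1, p₋₂=0, q₋₁=0, q₋₂=1):
  k=0: a=18, p=18, q=1
  k=1: a=2, p=37, q=2
  k=2: a=2, p=92, q=5
  k=3: a=11, p=1049, q=57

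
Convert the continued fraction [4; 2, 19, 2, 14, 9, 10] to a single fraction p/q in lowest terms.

476881/106269

Fold from the inside: start with 10/1.
  9 + 1/10 = 91/10
  14 + 10/91 = 1284/91
  2 + 91/1284 = 2659/1284
  19 + 1284/2659 = 51805/2659
  2 + 2659/51805 = 106269/51805
  4 + 51805/106269 = 476881/106269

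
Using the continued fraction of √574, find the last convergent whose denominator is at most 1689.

27576/1151

√574 = [23; 1, 22, 1, 46, …] (period length 4).
Convergents:
  p_0/q_0 = 23/1
  p_1/q_1 = 24/1
  p_2/q_2 = 551/23
  p_3/q_3 = 575/24
  p_4/q_4 = 27001/1127
  p_5/q_5 = 27576/1151
  p_6/q_6 = 633673/26449
q_5 = 1151 ≤ 1689 < 26449 = q_6, so the answer is 27576/1151.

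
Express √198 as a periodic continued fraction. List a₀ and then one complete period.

[14; 14, 28]

a₀ = ⌊√198⌋ = 14.
With m₀=0, d₀=1 and mₖ₊₁ = dₖaₖ − mₖ, dₖ₊₁ = (n − mₖ₊₁²)/dₖ, aₖ₊₁ = ⌊(a₀+mₖ₊₁)/dₖ₊₁⌋:
  k=1: m=14, d=2, a=14
  k=2: m=14, d=1, a=28
d=1 and a=2a₀=28 at k=2, so the next step gives (m, d) = (14, 2) again — its k=1 value — and the period has length 2.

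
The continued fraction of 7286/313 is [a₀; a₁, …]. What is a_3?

1

7286 = 23·313 + 87   →  a_0 = 23
313 = 3·87 + 52   →  a_1 = 3
87 = 1·52 + 35   →  a_2 = 1
52 = 1·35 + 17   →  a_3 = 1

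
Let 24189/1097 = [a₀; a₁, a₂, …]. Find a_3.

24189 = 22·1097 + 55   →  a_0 = 22
1097 = 19·55 + 52   →  a_1 = 19
55 = 1·52 + 3   →  a_2 = 1
52 = 17·3 + 1   →  a_3 = 17

17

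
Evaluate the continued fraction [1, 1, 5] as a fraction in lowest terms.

11/6

Fold from the inside: start with 5/1.
  1 + 1/5 = 6/5
  1 + 5/6 = 11/6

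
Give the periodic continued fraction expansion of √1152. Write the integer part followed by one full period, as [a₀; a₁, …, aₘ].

a₀ = ⌊√1152⌋ = 33.
With m₀=0, d₀=1 and mₖ₊₁ = dₖaₖ − mₖ, dₖ₊₁ = (n − mₖ₊₁²)/dₖ, aₖ₊₁ = ⌊(a₀+mₖ₊₁)/dₖ₊₁⌋:
  k=1: m=33, d=63, a=1
  k=2: m=30, d=4, a=15
  k=3: m=30, d=63, a=1
  k=4: m=33, d=1, a=66
d=1 and a=2a₀=66 at k=4, so the next step gives (m, d) = (33, 63) again — its k=1 value — and the period has length 4.

[33; 1, 15, 1, 66]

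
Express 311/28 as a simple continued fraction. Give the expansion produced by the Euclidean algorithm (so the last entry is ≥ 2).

311 = 11·28 + 3
28 = 9·3 + 1
3 = 3·1 + 0  (stop)
So 311/28 = [11; 9, 3].

[11; 9, 3]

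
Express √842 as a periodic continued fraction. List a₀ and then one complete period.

[29; 58]

a₀ = ⌊√842⌋ = 29.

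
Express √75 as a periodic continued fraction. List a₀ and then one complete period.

[8; 1, 1, 1, 16]

a₀ = ⌊√75⌋ = 8.
With m₀=0, d₀=1 and mₖ₊₁ = dₖaₖ − mₖ, dₖ₊₁ = (n − mₖ₊₁²)/dₖ, aₖ₊₁ = ⌊(a₀+mₖ₊₁)/dₖ₊₁⌋:
  k=1: m=8, d=11, a=1
  k=2: m=3, d=6, a=1
  k=3: m=3, d=11, a=1
  k=4: m=8, d=1, a=16
d=1 and a=2a₀=16 at k=4, so the next step gives (m, d) = (8, 11) again — its k=1 value — and the period has length 4.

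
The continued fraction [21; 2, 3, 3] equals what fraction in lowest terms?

493/23

Fold from the inside: start with 3/1.
  3 + 1/3 = 10/3
  2 + 3/10 = 23/10
  21 + 10/23 = 493/23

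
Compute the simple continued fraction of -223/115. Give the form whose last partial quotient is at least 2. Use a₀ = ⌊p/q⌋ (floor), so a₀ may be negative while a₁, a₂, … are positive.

-223 = -2×115 + 7
115 = 16×7 + 3
7 = 2×3 + 1
3 = 3×1 + 0  (stop)
So -223/115 = [-2; 16, 2, 3].

[-2; 16, 2, 3]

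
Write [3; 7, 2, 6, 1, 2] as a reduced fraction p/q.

Fold from the inside: start with 2/1.
  1 + 1/2 = 3/2
  6 + 2/3 = 20/3
  2 + 3/20 = 43/20
  7 + 20/43 = 321/43
  3 + 43/321 = 1006/321

1006/321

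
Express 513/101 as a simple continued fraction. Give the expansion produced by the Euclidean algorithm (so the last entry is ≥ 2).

513 = 5*101 + 8
101 = 12*8 + 5
8 = 1*5 + 3
5 = 1*3 + 2
3 = 1*2 + 1
2 = 2*1 + 0  (stop)
So 513/101 = [5; 12, 1, 1, 1, 2].

[5; 12, 1, 1, 1, 2]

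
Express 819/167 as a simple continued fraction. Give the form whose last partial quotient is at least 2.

819 = 4·167 + 151
167 = 1·151 + 16
151 = 9·16 + 7
16 = 2·7 + 2
7 = 3·2 + 1
2 = 2·1 + 0  (stop)
So 819/167 = [4; 1, 9, 2, 3, 2].

[4; 1, 9, 2, 3, 2]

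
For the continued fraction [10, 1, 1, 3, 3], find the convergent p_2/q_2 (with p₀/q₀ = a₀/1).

21/2

Using pₖ = aₖpₖ₋₁ + pₖ₋₂, qₖ = aₖqₖ₋₁ + qₖ₋₂ (with p₋₁=1, p₋₂=0, q₋₁=0, q₋₂=1):
  k=0: a=10, p=10, q=1
  k=1: a=1, p=11, q=1
  k=2: a=1, p=21, q=2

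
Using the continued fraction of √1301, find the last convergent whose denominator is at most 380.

√1301 = [36; 14, 2, 2, 2, 2, 14, 72, …] (period length 7).
Convergents:
  p_0/q_0 = 36/1
  p_1/q_1 = 505/14
  p_2/q_2 = 1046/29
  p_3/q_3 = 2597/72
  p_4/q_4 = 6240/173
  p_5/q_5 = 15077/418
q_4 = 173 ≤ 380 < 418 = q_5, so the answer is 6240/173.

6240/173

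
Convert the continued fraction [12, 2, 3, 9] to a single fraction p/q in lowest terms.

808/65

Fold from the inside: start with 9/1.
  3 + 1/9 = 28/9
  2 + 9/28 = 65/28
  12 + 28/65 = 808/65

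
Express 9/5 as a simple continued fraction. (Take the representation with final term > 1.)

9 = 1×5 + 4
5 = 1×4 + 1
4 = 4×1 + 0  (stop)
So 9/5 = [1; 1, 4].

[1; 1, 4]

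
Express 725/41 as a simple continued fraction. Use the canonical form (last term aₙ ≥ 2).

725 = 17*41 + 28
41 = 1*28 + 13
28 = 2*13 + 2
13 = 6*2 + 1
2 = 2*1 + 0  (stop)
So 725/41 = [17; 1, 2, 6, 2].

[17; 1, 2, 6, 2]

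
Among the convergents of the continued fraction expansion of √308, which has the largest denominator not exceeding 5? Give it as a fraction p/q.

√308 = [17; 1, 1, 4, 1, 1, 34, …] (period length 6).
Convergents:
  p_0/q_0 = 17/1
  p_1/q_1 = 18/1
  p_2/q_2 = 35/2
  p_3/q_3 = 158/9
q_2 = 2 ≤ 5 < 9 = q_3, so the answer is 35/2.

35/2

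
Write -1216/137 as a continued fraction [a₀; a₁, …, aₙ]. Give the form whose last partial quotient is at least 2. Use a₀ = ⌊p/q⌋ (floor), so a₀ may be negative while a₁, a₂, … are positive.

[-9; 8, 17]

-1216 = -9·137 + 17
137 = 8·17 + 1
17 = 17·1 + 0  (stop)
So -1216/137 = [-9; 8, 17].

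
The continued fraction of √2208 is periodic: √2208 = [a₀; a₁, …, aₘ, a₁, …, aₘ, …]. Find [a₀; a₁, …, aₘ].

a₀ = ⌊√2208⌋ = 46.

[46; 1, 92]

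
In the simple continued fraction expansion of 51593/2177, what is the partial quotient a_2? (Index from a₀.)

2

51593 = 23·2177 + 1522   →  a_0 = 23
2177 = 1·1522 + 655   →  a_1 = 1
1522 = 2·655 + 212   →  a_2 = 2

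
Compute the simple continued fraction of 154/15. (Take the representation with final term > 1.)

[10; 3, 1, 3]

154 = 10·15 + 4
15 = 3·4 + 3
4 = 1·3 + 1
3 = 3·1 + 0  (stop)
So 154/15 = [10; 3, 1, 3].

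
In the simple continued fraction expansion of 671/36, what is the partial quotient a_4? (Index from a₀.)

671 = 18·36 + 23   →  a_0 = 18
36 = 1·23 + 13   →  a_1 = 1
23 = 1·13 + 10   →  a_2 = 1
13 = 1·10 + 3   →  a_3 = 1
10 = 3·3 + 1   →  a_4 = 3

3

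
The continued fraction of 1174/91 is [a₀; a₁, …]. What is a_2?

1174 = 12·91 + 82   →  a_0 = 12
91 = 1·82 + 9   →  a_1 = 1
82 = 9·9 + 1   →  a_2 = 9

9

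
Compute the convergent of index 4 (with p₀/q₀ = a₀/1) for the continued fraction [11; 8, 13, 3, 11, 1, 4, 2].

Using pₖ = aₖpₖ₋₁ + pₖ₋₂, qₖ = aₖqₖ₋₁ + qₖ₋₂ (with p₋₁=1, p₋₂=0, q₋₁=0, q₋₂=1):
  k=0: a=11, p=11, q=1
  k=1: a=8, p=89, q=8
  k=2: a=13, p=1168, q=105
  k=3: a=3, p=3593, q=323
  k=4: a=11, p=40691, q=3658

40691/3658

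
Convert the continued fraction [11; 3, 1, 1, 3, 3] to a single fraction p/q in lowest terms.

925/82

Using pₖ = aₖpₖ₋₁ + pₖ₋₂ and qₖ = aₖqₖ₋₁ + qₖ₋₂:
  k=0: a=11, p=11, q=1
  k=1: a=3, p=34, q=3
  k=2: a=1, p=45, q=4
  k=3: a=1, p=79, q=7
  k=4: a=3, p=282, q=25
  k=5: a=3, p=925, q=82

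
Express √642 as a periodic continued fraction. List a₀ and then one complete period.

[25; 2, 1, 24, 1, 2, 50]

a₀ = ⌊√642⌋ = 25.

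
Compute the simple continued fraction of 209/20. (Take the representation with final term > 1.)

[10; 2, 4, 2]

209 = 10*20 + 9
20 = 2*9 + 2
9 = 4*2 + 1
2 = 2*1 + 0  (stop)
So 209/20 = [10; 2, 4, 2].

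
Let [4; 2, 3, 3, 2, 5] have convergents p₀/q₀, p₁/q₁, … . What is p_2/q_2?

31/7

Using pₖ = aₖpₖ₋₁ + pₖ₋₂, qₖ = aₖqₖ₋₁ + qₖ₋₂ (with p₋₁=1, p₋₂=0, q₋₁=0, q₋₂=1):
  k=0: a=4, p=4, q=1
  k=1: a=2, p=9, q=2
  k=2: a=3, p=31, q=7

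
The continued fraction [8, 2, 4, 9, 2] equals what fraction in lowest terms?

Using pₖ = aₖpₖ₋₁ + pₖ₋₂ and qₖ = aₖqₖ₋₁ + qₖ₋₂:
  k=0: a=8, p=8, q=1
  k=1: a=2, p=17, q=2
  k=2: a=4, p=76, q=9
  k=3: a=9, p=701, q=83
  k=4: a=2, p=1478, q=175

1478/175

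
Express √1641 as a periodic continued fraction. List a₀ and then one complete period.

[40; 1, 1, 26, 1, 1, 80]

a₀ = ⌊√1641⌋ = 40.
With m₀=0, d₀=1 and mₖ₊₁ = dₖaₖ − mₖ, dₖ₊₁ = (n − mₖ₊₁²)/dₖ, aₖ₊₁ = ⌊(a₀+mₖ₊₁)/dₖ₊₁⌋:
  k=1: m=40, d=41, a=1
  k=2: m=1, d=40, a=1
  k=3: m=39, d=3, a=26
  k=4: m=39, d=40, a=1
  k=5: m=1, d=41, a=1
  k=6: m=40, d=1, a=80
d=1 and a=2a₀=80 at k=6, so the next step gives (m, d) = (40, 41) again — its k=1 value — and the period has length 6.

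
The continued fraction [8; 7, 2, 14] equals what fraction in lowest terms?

Using pₖ = aₖpₖ₋₁ + pₖ₋₂ and qₖ = aₖqₖ₋₁ + qₖ₋₂:
  k=0: a=8, p=8, q=1
  k=1: a=7, p=57, q=7
  k=2: a=2, p=122, q=15
  k=3: a=14, p=1765, q=217

1765/217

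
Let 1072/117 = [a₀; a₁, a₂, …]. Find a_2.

6

1072 = 9·117 + 19   →  a_0 = 9
117 = 6·19 + 3   →  a_1 = 6
19 = 6·3 + 1   →  a_2 = 6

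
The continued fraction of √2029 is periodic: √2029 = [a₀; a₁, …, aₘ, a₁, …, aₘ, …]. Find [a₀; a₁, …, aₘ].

a₀ = ⌊√2029⌋ = 45.
With m₀=0, d₀=1 and mₖ₊₁ = dₖaₖ − mₖ, dₖ₊₁ = (n − mₖ₊₁²)/dₖ, aₖ₊₁ = ⌊(a₀+mₖ₊₁)/dₖ₊₁⌋:
  k=1: m=45, d=4, a=22
  k=2: m=43, d=45, a=1
  k=3: m=2, d=45, a=1
  k=4: m=43, d=4, a=22
  k=5: m=45, d=1, a=90
d=1 and a=2a₀=90 at k=5, so the next step gives (m, d) = (45, 4) again — its k=1 value — and the period has length 5.

[45; 22, 1, 1, 22, 90]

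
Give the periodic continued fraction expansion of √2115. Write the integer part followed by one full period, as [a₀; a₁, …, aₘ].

a₀ = ⌊√2115⌋ = 45.

[45; 1, 90]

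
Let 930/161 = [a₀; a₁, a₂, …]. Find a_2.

3

930 = 5·161 + 125   →  a_0 = 5
161 = 1·125 + 36   →  a_1 = 1
125 = 3·36 + 17   →  a_2 = 3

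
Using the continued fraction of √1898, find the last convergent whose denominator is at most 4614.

√1898 = [43; 1, 1, 3, 3, 1, 1, 86, …] (period length 7).
Convergents:
  p_0/q_0 = 43/1
  p_1/q_1 = 44/1
  p_2/q_2 = 87/2
  p_3/q_3 = 305/7
  p_4/q_4 = 1002/23
  p_5/q_5 = 1307/30
  p_6/q_6 = 2309/53
  p_7/q_7 = 199881/4588
  p_8/q_8 = 202190/4641
q_7 = 4588 ≤ 4614 < 4641 = q_8, so the answer is 199881/4588.

199881/4588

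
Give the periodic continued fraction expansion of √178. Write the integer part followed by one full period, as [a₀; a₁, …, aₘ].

a₀ = ⌊√178⌋ = 13.
With m₀=0, d₀=1 and mₖ₊₁ = dₖaₖ − mₖ, dₖ₊₁ = (n − mₖ₊₁²)/dₖ, aₖ₊₁ = ⌊(a₀+mₖ₊₁)/dₖ₊₁⌋:
  k=1: m=13, d=9, a=2
  k=2: m=5, d=17, a=1
  k=3: m=12, d=2, a=12
  k=4: m=12, d=17, a=1
  k=5: m=5, d=9, a=2
  k=6: m=13, d=1, a=26
d=1 and a=2a₀=26 at k=6, so the next step gives (m, d) = (13, 9) again — its k=1 value — and the period has length 6.

[13; 2, 1, 12, 1, 2, 26]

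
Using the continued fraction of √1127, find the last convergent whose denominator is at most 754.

√1127 = [33; 1, 1, 3, 33, 3, 1, 1, 66, …] (period length 8).
Convergents:
  p_0/q_0 = 33/1
  p_1/q_1 = 34/1
  p_2/q_2 = 67/2
  p_3/q_3 = 235/7
  p_4/q_4 = 7822/233
  p_5/q_5 = 23701/706
  p_6/q_6 = 31523/939
q_5 = 706 ≤ 754 < 939 = q_6, so the answer is 23701/706.

23701/706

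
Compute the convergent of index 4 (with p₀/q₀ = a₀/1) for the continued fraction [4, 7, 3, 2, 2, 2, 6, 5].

Using pₖ = aₖpₖ₋₁ + pₖ₋₂, qₖ = aₖqₖ₋₁ + qₖ₋₂ (with p₋₁=1, p₋₂=0, q₋₁=0, q₋₂=1):
  k=0: a=4, p=4, q=1
  k=1: a=7, p=29, q=7
  k=2: a=3, p=91, q=22
  k=3: a=2, p=211, q=51
  k=4: a=2, p=513, q=124

513/124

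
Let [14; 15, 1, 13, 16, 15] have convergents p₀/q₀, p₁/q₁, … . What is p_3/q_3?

Using pₖ = aₖpₖ₋₁ + pₖ₋₂, qₖ = aₖqₖ₋₁ + qₖ₋₂ (with p₋₁=1, p₋₂=0, q₋₁=0, q₋₂=1):
  k=0: a=14, p=14, q=1
  k=1: a=15, p=211, q=15
  k=2: a=1, p=225, q=16
  k=3: a=13, p=3136, q=223

3136/223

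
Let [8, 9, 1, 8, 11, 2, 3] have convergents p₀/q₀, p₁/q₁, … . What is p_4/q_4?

Using pₖ = aₖpₖ₋₁ + pₖ₋₂, qₖ = aₖqₖ₋₁ + qₖ₋₂ (with p₋₁=1, p₋₂=0, q₋₁=0, q₋₂=1):
  k=0: a=8, p=8, q=1
  k=1: a=9, p=73, q=9
  k=2: a=1, p=81, q=10
  k=3: a=8, p=721, q=89
  k=4: a=11, p=8012, q=989

8012/989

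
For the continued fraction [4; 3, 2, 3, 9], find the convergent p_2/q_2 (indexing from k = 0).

30/7

Using pₖ = aₖpₖ₋₁ + pₖ₋₂, qₖ = aₖqₖ₋₁ + qₖ₋₂ (with p₋₁=1, p₋₂=0, q₋₁=0, q₋₂=1):
  k=0: a=4, p=4, q=1
  k=1: a=3, p=13, q=3
  k=2: a=2, p=30, q=7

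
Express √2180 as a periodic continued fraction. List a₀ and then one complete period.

a₀ = ⌊√2180⌋ = 46.
With m₀=0, d₀=1 and mₖ₊₁ = dₖaₖ − mₖ, dₖ₊₁ = (n − mₖ₊₁²)/dₖ, aₖ₊₁ = ⌊(a₀+mₖ₊₁)/dₖ₊₁⌋:
  k=1: m=46, d=64, a=1
  k=2: m=18, d=29, a=2
  k=3: m=40, d=20, a=4
  k=4: m=40, d=29, a=2
  k=5: m=18, d=64, a=1
  k=6: m=46, d=1, a=92
d=1 and a=2a₀=92 at k=6, so the next step gives (m, d) = (46, 64) again — its k=1 value — and the period has length 6.

[46; 1, 2, 4, 2, 1, 92]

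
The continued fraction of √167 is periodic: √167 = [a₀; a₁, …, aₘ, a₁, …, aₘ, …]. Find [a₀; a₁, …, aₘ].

a₀ = ⌊√167⌋ = 12.

[12; 1, 11, 1, 24]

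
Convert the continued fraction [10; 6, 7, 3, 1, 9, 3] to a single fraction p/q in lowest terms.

Fold from the inside: start with 3/1.
  9 + 1/3 = 28/3
  1 + 3/28 = 31/28
  3 + 28/31 = 121/31
  7 + 31/121 = 878/121
  6 + 121/878 = 5389/878
  10 + 878/5389 = 54768/5389

54768/5389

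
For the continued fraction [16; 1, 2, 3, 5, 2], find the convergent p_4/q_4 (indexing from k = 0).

Using pₖ = aₖpₖ₋₁ + pₖ₋₂, qₖ = aₖqₖ₋₁ + qₖ₋₂ (with p₋₁=1, p₋₂=0, q₋₁=0, q₋₂=1):
  k=0: a=16, p=16, q=1
  k=1: a=1, p=17, q=1
  k=2: a=2, p=50, q=3
  k=3: a=3, p=167, q=10
  k=4: a=5, p=885, q=53

885/53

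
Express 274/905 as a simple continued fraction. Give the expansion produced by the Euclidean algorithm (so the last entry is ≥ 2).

274 = 0×905 + 274
905 = 3×274 + 83
274 = 3×83 + 25
83 = 3×25 + 8
25 = 3×8 + 1
8 = 8×1 + 0  (stop)
So 274/905 = [0; 3, 3, 3, 3, 8].

[0; 3, 3, 3, 3, 8]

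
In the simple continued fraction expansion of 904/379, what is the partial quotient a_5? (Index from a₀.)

9

904 = 2·379 + 146   →  a_0 = 2
379 = 2·146 + 87   →  a_1 = 2
146 = 1·87 + 59   →  a_2 = 1
87 = 1·59 + 28   →  a_3 = 1
59 = 2·28 + 3   →  a_4 = 2
28 = 9·3 + 1   →  a_5 = 9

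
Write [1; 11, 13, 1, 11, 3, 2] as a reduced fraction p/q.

14450/13253

Using pₖ = aₖpₖ₋₁ + pₖ₋₂ and qₖ = aₖqₖ₋₁ + qₖ₋₂:
  k=0: a=1, p=1, q=1
  k=1: a=11, p=12, q=11
  k=2: a=13, p=157, q=144
  k=3: a=1, p=169, q=155
  k=4: a=11, p=2016, q=1849
  k=5: a=3, p=6217, q=5702
  k=6: a=2, p=14450, q=13253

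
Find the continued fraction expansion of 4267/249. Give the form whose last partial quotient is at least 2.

4267 = 17*249 + 34
249 = 7*34 + 11
34 = 3*11 + 1
11 = 11*1 + 0  (stop)
So 4267/249 = [17; 7, 3, 11].

[17; 7, 3, 11]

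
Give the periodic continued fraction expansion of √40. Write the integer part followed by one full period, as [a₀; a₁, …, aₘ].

[6; 3, 12]

a₀ = ⌊√40⌋ = 6.
With m₀=0, d₀=1 and mₖ₊₁ = dₖaₖ − mₖ, dₖ₊₁ = (n − mₖ₊₁²)/dₖ, aₖ₊₁ = ⌊(a₀+mₖ₊₁)/dₖ₊₁⌋:
  k=1: m=6, d=4, a=3
  k=2: m=6, d=1, a=12
d=1 and a=2a₀=12 at k=2, so the next step gives (m, d) = (6, 4) again — its k=1 value — and the period has length 2.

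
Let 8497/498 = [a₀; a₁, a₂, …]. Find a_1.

8497 = 17·498 + 31   →  a_0 = 17
498 = 16·31 + 2   →  a_1 = 16

16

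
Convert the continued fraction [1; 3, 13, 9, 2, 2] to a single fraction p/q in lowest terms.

Fold from the inside: start with 2/1.
  2 + 1/2 = 5/2
  9 + 2/5 = 47/5
  13 + 5/47 = 616/47
  3 + 47/616 = 1895/616
  1 + 616/1895 = 2511/1895

2511/1895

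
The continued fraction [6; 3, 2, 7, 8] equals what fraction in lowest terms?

2660/423

Using pₖ = aₖpₖ₋₁ + pₖ₋₂ and qₖ = aₖqₖ₋₁ + qₖ₋₂:
  k=0: a=6, p=6, q=1
  k=1: a=3, p=19, q=3
  k=2: a=2, p=44, q=7
  k=3: a=7, p=327, q=52
  k=4: a=8, p=2660, q=423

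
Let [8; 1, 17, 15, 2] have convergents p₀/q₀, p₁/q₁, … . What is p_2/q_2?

161/18

Using pₖ = aₖpₖ₋₁ + pₖ₋₂, qₖ = aₖqₖ₋₁ + qₖ₋₂ (with p₋₁=1, p₋₂=0, q₋₁=0, q₋₂=1):
  k=0: a=8, p=8, q=1
  k=1: a=1, p=9, q=1
  k=2: a=17, p=161, q=18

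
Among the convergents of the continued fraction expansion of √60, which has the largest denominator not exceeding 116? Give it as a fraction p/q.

√60 = [7; 1, 2, 1, 14, …] (period length 4).
Convergents:
  p_0/q_0 = 7/1
  p_1/q_1 = 8/1
  p_2/q_2 = 23/3
  p_3/q_3 = 31/4
  p_4/q_4 = 457/59
  p_5/q_5 = 488/63
  p_6/q_6 = 1433/185
q_5 = 63 ≤ 116 < 185 = q_6, so the answer is 488/63.

488/63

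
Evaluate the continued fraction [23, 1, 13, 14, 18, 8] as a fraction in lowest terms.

686210/28677

Using pₖ = aₖpₖ₋₁ + pₖ₋₂ and qₖ = aₖqₖ₋₁ + qₖ₋₂:
  k=0: a=23, p=23, q=1
  k=1: a=1, p=24, q=1
  k=2: a=13, p=335, q=14
  k=3: a=14, p=4714, q=197
  k=4: a=18, p=85187, q=3560
  k=5: a=8, p=686210, q=28677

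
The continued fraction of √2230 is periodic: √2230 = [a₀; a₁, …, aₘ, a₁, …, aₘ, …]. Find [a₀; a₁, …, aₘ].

[47; 4, 2, 18, 2, 4, 94]

a₀ = ⌊√2230⌋ = 47.
With m₀=0, d₀=1 and mₖ₊₁ = dₖaₖ − mₖ, dₖ₊₁ = (n − mₖ₊₁²)/dₖ, aₖ₊₁ = ⌊(a₀+mₖ₊₁)/dₖ₊₁⌋:
  k=1: m=47, d=21, a=4
  k=2: m=37, d=41, a=2
  k=3: m=45, d=5, a=18
  k=4: m=45, d=41, a=2
  k=5: m=37, d=21, a=4
  k=6: m=47, d=1, a=94
d=1 and a=2a₀=94 at k=6, so the next step gives (m, d) = (47, 21) again — its k=1 value — and the period has length 6.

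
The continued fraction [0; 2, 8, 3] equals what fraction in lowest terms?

Fold from the inside: start with 3/1.
  8 + 1/3 = 25/3
  2 + 3/25 = 53/25
  0 + 25/53 = 25/53

25/53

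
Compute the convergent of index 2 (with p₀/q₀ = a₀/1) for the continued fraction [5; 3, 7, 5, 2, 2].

117/22

Using pₖ = aₖpₖ₋₁ + pₖ₋₂, qₖ = aₖqₖ₋₁ + qₖ₋₂ (with p₋₁=1, p₋₂=0, q₋₁=0, q₋₂=1):
  k=0: a=5, p=5, q=1
  k=1: a=3, p=16, q=3
  k=2: a=7, p=117, q=22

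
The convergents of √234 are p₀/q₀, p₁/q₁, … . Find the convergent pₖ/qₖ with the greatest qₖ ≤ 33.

√234 = [15; 3, 2, 1, 2, 1, 2, 3, 30, …] (period length 8).
Convergents:
  p_0/q_0 = 15/1
  p_1/q_1 = 46/3
  p_2/q_2 = 107/7
  p_3/q_3 = 153/10
  p_4/q_4 = 413/27
  p_5/q_5 = 566/37
q_4 = 27 ≤ 33 < 37 = q_5, so the answer is 413/27.

413/27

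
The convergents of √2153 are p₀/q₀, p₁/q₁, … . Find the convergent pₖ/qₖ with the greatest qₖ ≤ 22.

√2153 = [46; 2, 2, 92, …] (period length 3).
Convergents:
  p_0/q_0 = 46/1
  p_1/q_1 = 93/2
  p_2/q_2 = 232/5
  p_3/q_3 = 21437/462
q_2 = 5 ≤ 22 < 462 = q_3, so the answer is 232/5.

232/5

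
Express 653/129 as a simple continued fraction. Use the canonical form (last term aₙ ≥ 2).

[5; 16, 8]

653 = 5×129 + 8
129 = 16×8 + 1
8 = 8×1 + 0  (stop)
So 653/129 = [5; 16, 8].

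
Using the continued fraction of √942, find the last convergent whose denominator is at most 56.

399/13

√942 = [30; 1, 2, 4, 20, 4, 2, 1, 60, …] (period length 8).
Convergents:
  p_0/q_0 = 30/1
  p_1/q_1 = 31/1
  p_2/q_2 = 92/3
  p_3/q_3 = 399/13
  p_4/q_4 = 8072/263
q_3 = 13 ≤ 56 < 263 = q_4, so the answer is 399/13.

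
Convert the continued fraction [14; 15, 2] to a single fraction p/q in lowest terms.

436/31

Fold from the inside: start with 2/1.
  15 + 1/2 = 31/2
  14 + 2/31 = 436/31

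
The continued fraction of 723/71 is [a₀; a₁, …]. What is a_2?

2

723 = 10·71 + 13   →  a_0 = 10
71 = 5·13 + 6   →  a_1 = 5
13 = 2·6 + 1   →  a_2 = 2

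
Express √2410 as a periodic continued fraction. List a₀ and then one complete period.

a₀ = ⌊√2410⌋ = 49.
With m₀=0, d₀=1 and mₖ₊₁ = dₖaₖ − mₖ, dₖ₊₁ = (n − mₖ₊₁²)/dₖ, aₖ₊₁ = ⌊(a₀+mₖ₊₁)/dₖ₊₁⌋:
  k=1: m=49, d=9, a=10
  k=2: m=41, d=81, a=1
  k=3: m=40, d=10, a=8
  k=4: m=40, d=81, a=1
  k=5: m=41, d=9, a=10
  k=6: m=49, d=1, a=98
d=1 and a=2a₀=98 at k=6, so the next step gives (m, d) = (49, 9) again — its k=1 value — and the period has length 6.

[49; 10, 1, 8, 1, 10, 98]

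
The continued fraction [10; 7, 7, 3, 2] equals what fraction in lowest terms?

Using pₖ = aₖpₖ₋₁ + pₖ₋₂ and qₖ = aₖqₖ₋₁ + qₖ₋₂:
  k=0: a=10, p=10, q=1
  k=1: a=7, p=71, q=7
  k=2: a=7, p=507, q=50
  k=3: a=3, p=1592, q=157
  k=4: a=2, p=3691, q=364

3691/364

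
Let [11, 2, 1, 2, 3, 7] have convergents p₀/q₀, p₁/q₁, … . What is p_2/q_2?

34/3

Using pₖ = aₖpₖ₋₁ + pₖ₋₂, qₖ = aₖqₖ₋₁ + qₖ₋₂ (with p₋₁=1, p₋₂=0, q₋₁=0, q₋₂=1):
  k=0: a=11, p=11, q=1
  k=1: a=2, p=23, q=2
  k=2: a=1, p=34, q=3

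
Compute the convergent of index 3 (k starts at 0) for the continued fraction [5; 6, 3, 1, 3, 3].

129/25

Using pₖ = aₖpₖ₋₁ + pₖ₋₂, qₖ = aₖqₖ₋₁ + qₖ₋₂ (with p₋₁=1, p₋₂=0, q₋₁=0, q₋₂=1):
  k=0: a=5, p=5, q=1
  k=1: a=6, p=31, q=6
  k=2: a=3, p=98, q=19
  k=3: a=1, p=129, q=25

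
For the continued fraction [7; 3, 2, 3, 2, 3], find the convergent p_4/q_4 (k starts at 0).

401/55

Using pₖ = aₖpₖ₋₁ + pₖ₋₂, qₖ = aₖqₖ₋₁ + qₖ₋₂ (with p₋₁=1, p₋₂=0, q₋₁=0, q₋₂=1):
  k=0: a=7, p=7, q=1
  k=1: a=3, p=22, q=3
  k=2: a=2, p=51, q=7
  k=3: a=3, p=175, q=24
  k=4: a=2, p=401, q=55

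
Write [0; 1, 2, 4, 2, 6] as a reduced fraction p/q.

129/187

Using pₖ = aₖpₖ₋₁ + pₖ₋₂ and qₖ = aₖqₖ₋₁ + qₖ₋₂:
  k=0: a=0, p=0, q=1
  k=1: a=1, p=1, q=1
  k=2: a=2, p=2, q=3
  k=3: a=4, p=9, q=13
  k=4: a=2, p=20, q=29
  k=5: a=6, p=129, q=187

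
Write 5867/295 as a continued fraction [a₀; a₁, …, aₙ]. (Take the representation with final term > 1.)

5867 = 19·295 + 262
295 = 1·262 + 33
262 = 7·33 + 31
33 = 1·31 + 2
31 = 15·2 + 1
2 = 2·1 + 0  (stop)
So 5867/295 = [19; 1, 7, 1, 15, 2].

[19; 1, 7, 1, 15, 2]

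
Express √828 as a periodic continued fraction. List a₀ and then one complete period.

a₀ = ⌊√828⌋ = 28.
With m₀=0, d₀=1 and mₖ₊₁ = dₖaₖ − mₖ, dₖ₊₁ = (n − mₖ₊₁²)/dₖ, aₖ₊₁ = ⌊(a₀+mₖ₊₁)/dₖ₊₁⌋:
  k=1: m=28, d=44, a=1
  k=2: m=16, d=13, a=3
  k=3: m=23, d=23, a=2
  k=4: m=23, d=13, a=3
  k=5: m=16, d=44, a=1
  k=6: m=28, d=1, a=56
d=1 and a=2a₀=56 at k=6, so the next step gives (m, d) = (28, 44) again — its k=1 value — and the period has length 6.

[28; 1, 3, 2, 3, 1, 56]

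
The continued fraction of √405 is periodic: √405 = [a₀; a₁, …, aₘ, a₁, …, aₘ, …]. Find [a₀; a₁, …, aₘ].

[20; 8, 40]

a₀ = ⌊√405⌋ = 20.
With m₀=0, d₀=1 and mₖ₊₁ = dₖaₖ − mₖ, dₖ₊₁ = (n − mₖ₊₁²)/dₖ, aₖ₊₁ = ⌊(a₀+mₖ₊₁)/dₖ₊₁⌋:
  k=1: m=20, d=5, a=8
  k=2: m=20, d=1, a=40
d=1 and a=2a₀=40 at k=2, so the next step gives (m, d) = (20, 5) again — its k=1 value — and the period has length 2.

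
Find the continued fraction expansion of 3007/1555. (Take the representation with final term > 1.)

[1; 1, 14, 10, 3, 3]

3007 = 1×1555 + 1452
1555 = 1×1452 + 103
1452 = 14×103 + 10
103 = 10×10 + 3
10 = 3×3 + 1
3 = 3×1 + 0  (stop)
So 3007/1555 = [1; 1, 14, 10, 3, 3].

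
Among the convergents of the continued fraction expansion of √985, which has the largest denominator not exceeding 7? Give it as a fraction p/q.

√985 = [31; 2, 1, 1, 2, 62, …] (period length 5).
Convergents:
  p_0/q_0 = 31/1
  p_1/q_1 = 63/2
  p_2/q_2 = 94/3
  p_3/q_3 = 157/5
  p_4/q_4 = 408/13
q_3 = 5 ≤ 7 < 13 = q_4, so the answer is 157/5.

157/5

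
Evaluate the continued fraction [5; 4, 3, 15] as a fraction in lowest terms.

Fold from the inside: start with 15/1.
  3 + 1/15 = 46/15
  4 + 15/46 = 199/46
  5 + 46/199 = 1041/199

1041/199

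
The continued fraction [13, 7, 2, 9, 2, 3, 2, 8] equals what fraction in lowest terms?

Fold from the inside: start with 8/1.
  2 + 1/8 = 17/8
  3 + 8/17 = 59/17
  2 + 17/59 = 135/59
  9 + 59/135 = 1274/135
  2 + 135/1274 = 2683/1274
  7 + 1274/2683 = 20055/2683
  13 + 2683/20055 = 263398/20055

263398/20055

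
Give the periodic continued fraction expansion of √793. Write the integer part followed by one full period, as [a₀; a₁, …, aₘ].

[28; 6, 4, 6, 56]

a₀ = ⌊√793⌋ = 28.
With m₀=0, d₀=1 and mₖ₊₁ = dₖaₖ − mₖ, dₖ₊₁ = (n − mₖ₊₁²)/dₖ, aₖ₊₁ = ⌊(a₀+mₖ₊₁)/dₖ₊₁⌋:
  k=1: m=28, d=9, a=6
  k=2: m=26, d=13, a=4
  k=3: m=26, d=9, a=6
  k=4: m=28, d=1, a=56
d=1 and a=2a₀=56 at k=4, so the next step gives (m, d) = (28, 9) again — its k=1 value — and the period has length 4.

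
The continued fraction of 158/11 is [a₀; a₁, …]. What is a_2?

1

158 = 14·11 + 4   →  a_0 = 14
11 = 2·4 + 3   →  a_1 = 2
4 = 1·3 + 1   →  a_2 = 1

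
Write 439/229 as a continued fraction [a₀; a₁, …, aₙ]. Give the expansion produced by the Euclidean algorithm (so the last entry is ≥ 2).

[1; 1, 11, 19]

439 = 1×229 + 210
229 = 1×210 + 19
210 = 11×19 + 1
19 = 19×1 + 0  (stop)
So 439/229 = [1; 1, 11, 19].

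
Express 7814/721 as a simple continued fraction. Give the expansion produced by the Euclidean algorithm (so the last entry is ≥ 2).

7814 = 10·721 + 604
721 = 1·604 + 117
604 = 5·117 + 19
117 = 6·19 + 3
19 = 6·3 + 1
3 = 3·1 + 0  (stop)
So 7814/721 = [10; 1, 5, 6, 6, 3].

[10; 1, 5, 6, 6, 3]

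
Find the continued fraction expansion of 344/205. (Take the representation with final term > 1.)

344 = 1·205 + 139
205 = 1·139 + 66
139 = 2·66 + 7
66 = 9·7 + 3
7 = 2·3 + 1
3 = 3·1 + 0  (stop)
So 344/205 = [1; 1, 2, 9, 2, 3].

[1; 1, 2, 9, 2, 3]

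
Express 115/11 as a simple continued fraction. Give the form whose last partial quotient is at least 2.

115 = 10*11 + 5
11 = 2*5 + 1
5 = 5*1 + 0  (stop)
So 115/11 = [10; 2, 5].

[10; 2, 5]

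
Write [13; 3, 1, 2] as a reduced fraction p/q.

Using pₖ = aₖpₖ₋₁ + pₖ₋₂ and qₖ = aₖqₖ₋₁ + qₖ₋₂:
  k=0: a=13, p=13, q=1
  k=1: a=3, p=40, q=3
  k=2: a=1, p=53, q=4
  k=3: a=2, p=146, q=11

146/11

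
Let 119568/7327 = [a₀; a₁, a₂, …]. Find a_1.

3

119568 = 16·7327 + 2336   →  a_0 = 16
7327 = 3·2336 + 319   →  a_1 = 3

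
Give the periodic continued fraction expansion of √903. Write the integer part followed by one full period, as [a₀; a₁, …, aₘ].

a₀ = ⌊√903⌋ = 30.
With m₀=0, d₀=1 and mₖ₊₁ = dₖaₖ − mₖ, dₖ₊₁ = (n − mₖ₊₁²)/dₖ, aₖ₊₁ = ⌊(a₀+mₖ₊₁)/dₖ₊₁⌋:
  k=1: m=30, d=3, a=20
  k=2: m=30, d=1, a=60
d=1 and a=2a₀=60 at k=2, so the next step gives (m, d) = (30, 3) again — its k=1 value — and the period has length 2.

[30; 20, 60]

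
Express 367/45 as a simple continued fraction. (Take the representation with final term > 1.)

[8; 6, 2, 3]

367 = 8·45 + 7
45 = 6·7 + 3
7 = 2·3 + 1
3 = 3·1 + 0  (stop)
So 367/45 = [8; 6, 2, 3].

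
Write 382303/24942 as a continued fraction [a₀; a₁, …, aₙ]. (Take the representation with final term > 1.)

382303 = 15×24942 + 8173
24942 = 3×8173 + 423
8173 = 19×423 + 136
423 = 3×136 + 15
136 = 9×15 + 1
15 = 15×1 + 0  (stop)
So 382303/24942 = [15; 3, 19, 3, 9, 15].

[15; 3, 19, 3, 9, 15]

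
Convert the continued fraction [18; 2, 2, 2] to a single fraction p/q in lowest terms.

221/12

Fold from the inside: start with 2/1.
  2 + 1/2 = 5/2
  2 + 2/5 = 12/5
  18 + 5/12 = 221/12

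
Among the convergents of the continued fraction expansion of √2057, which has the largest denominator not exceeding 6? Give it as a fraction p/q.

√2057 = [45; 2, 1, 4, 1, 2, 90, …] (period length 6).
Convergents:
  p_0/q_0 = 45/1
  p_1/q_1 = 91/2
  p_2/q_2 = 136/3
  p_3/q_3 = 635/14
q_2 = 3 ≤ 6 < 14 = q_3, so the answer is 136/3.

136/3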